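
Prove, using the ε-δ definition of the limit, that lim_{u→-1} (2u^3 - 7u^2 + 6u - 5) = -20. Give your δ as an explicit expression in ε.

Let ε > 0 be given. We want δ > 0 such that 0 < |u + 1| < δ implies |(2u^3 - 7u^2 + 6u - 5) + 20| < ε.
(2u^3 - 7u^2 + 6u - 5) + 20 = 2u^3 - 7u^2 + 6u + 15 = (u + 1)(2u^2 - 9u + 15).
So |(2u^3 - 7u^2 + 6u - 5) + 20| = |u + 1|·|2u^2 - 9u + 15|.
Assume first that |u + 1| < 1, so |u| < 2. Then |2u^2 - 9u + 15| ≤ 2·2^2 + 9·2 + 15 = 41.
Hence |(2u^3 - 7u^2 + 6u - 5) + 20| ≤ 41|u + 1| < ε provided |u + 1| < ε/41.
Take δ = min(1, ε/41). Then 0 < |u + 1| < δ gives both |u + 1| < 1 and |u + 1| < ε/41, so |(2u^3 - 7u^2 + 6u - 5) + 20| < ε.

δ = min(1, ε/41)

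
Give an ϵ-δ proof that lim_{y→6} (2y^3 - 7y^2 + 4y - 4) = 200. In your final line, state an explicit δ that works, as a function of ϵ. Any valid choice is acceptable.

Let ϵ > 0 be given. We want δ > 0 such that 0 < |y − 6| < δ implies |(2y^3 - 7y^2 + 4y - 4) − 200| < ϵ.
(2y^3 - 7y^2 + 4y - 4) − 200 = 2y^3 - 7y^2 + 4y - 204 = (y − 6)(2y^2 + 5y + 34).
So |(2y^3 - 7y^2 + 4y - 4) − 200| = |y − 6|·|2y^2 + 5y + 34|.
Require δ ≤ 1. Then |y − 6| < 1 gives |y| < 7, and by the triangle inequality |2y^2 + 5y + 34| ≤ 2·7^2 + 5·7 + 34 = 167.
Hence |(2y^3 - 7y^2 + 4y - 4) − 200| ≤ 167|y − 6| < ϵ provided |y − 6| < ϵ/167.
Choosing δ = min(1, ϵ/167) ensures both conditions, hence |(2y^3 - 7y^2 + 4y - 4) − 200| < ϵ.

δ = min(1, ϵ/167)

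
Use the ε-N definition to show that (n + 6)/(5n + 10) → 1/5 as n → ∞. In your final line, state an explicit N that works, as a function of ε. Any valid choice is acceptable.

N = (4/5)/ε

Suppose ε > 0. For n ≥ 1, |(n + 6)/(5n + 10) − (1/5)| = |20|/(5(5n + 10)) = 20/(5(5n + 10)).
Since 5n + 10 ≥ 5n for n ≥ 1, this is ≤ 20/(5·5n) = (4/5)/n.
So |(n + 6)/(5n + 10) − (1/5)| < ε whenever n > (4/5)/ε.
Take N = (4/5)/ε. If n > N then |(n + 6)/(5n + 10) − (1/5)| ≤ (4/5)/n < ε.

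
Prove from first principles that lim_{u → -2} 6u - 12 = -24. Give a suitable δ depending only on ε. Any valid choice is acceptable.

Suppose ε > 0. We need δ > 0 so that 0 < |u + 2| < δ implies |(6u - 12) + 24| < ε.
Since (6u - 12) + 24 = 6(u + 2), we have |(6u - 12) + 24| = 6|u + 2|.
Thus it suffices that |u + 2| < ε/6.
Take δ = ε/6. If 0 < |u + 2| < δ then |(6u - 12) + 24| = 6|u + 2| < 6·(ε/6) = ε.

δ = ε/6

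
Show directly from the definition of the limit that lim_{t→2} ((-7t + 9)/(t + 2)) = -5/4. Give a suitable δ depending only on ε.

Fix ε > 0. We want δ > 0 with 0 < |t − 2| < δ ⇒ |(-7t + 9)/(t + 2) + 5/4| < ε.
Combining over a common denominator, (-7t + 9)/(t + 2) + 5/4 = [(-7t + 9)·4 − (-5)·(t + 2)] / [4·(t + 2)] = -23(t − 2) / (4(t + 2)).
So |(-7t + 9)/(t + 2) + 5/4| = 23|t − 2| / (4·|t + 2|).
Require δ ≤ 2, so |t + 2| ≥ |4| − |t − 2| > 4 − 2 = 2.
Hence |(-7t + 9)/(t + 2) + 5/4| < 23|t − 2|/(4·2) = (23/8)|t − 2|, which is < ε once |t − 2| < (8/23)ε.
Take δ = min(2, (8/23)ε). Then 0 < |t − 2| < δ forces both bounds, so |(-7t + 9)/(t + 2) + 5/4| < ε.

δ = min(2, (8/23)ε)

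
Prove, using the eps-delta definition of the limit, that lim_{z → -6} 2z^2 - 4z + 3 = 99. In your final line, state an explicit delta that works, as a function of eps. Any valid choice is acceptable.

delta = min(2, eps/32)

Suppose eps > 0. We want delta > 0 such that 0 < |z + 6| < delta implies |(2z^2 - 4z + 3) − 99| < eps.
(2z^2 - 4z + 3) − 99 = 2z^2 - 4z - 96 = (z + 6)(2z - 16).
So |(2z^2 - 4z + 3) − 99| = |z + 6|·|2z - 16|.
Assume first that |z + 6| < 2, so |z| < 8. Then |2z - 16| ≤ 2·8 + 16 = 32.
Hence |(2z^2 - 4z + 3) − 99| ≤ 32|z + 6| < eps provided |z + 6| < eps/32.
Choosing delta = min(2, eps/32) ensures both conditions, hence |(2z^2 - 4z + 3) − 99| < eps.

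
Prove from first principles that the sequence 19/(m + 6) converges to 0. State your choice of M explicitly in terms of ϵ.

M = 19/ϵ

Let ϵ > 0. For m ≥ 1, |19/(m + 6) − 0| = 19/(m + 6) ≤ 19/m.
We need 19/m < ϵ, i.e. m > 19/ϵ.
Take M = 19/ϵ. If m > M then |19/(m + 6)| ≤ 19/m < ϵ.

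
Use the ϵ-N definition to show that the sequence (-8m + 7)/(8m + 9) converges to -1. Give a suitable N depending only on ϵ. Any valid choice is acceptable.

Fix ϵ > 0. For m ≥ 1, |(-8m + 7)/(8m + 9) + 1| = |128|/(8(8m + 9)) = 128/(8(8m + 9)).
Since 8m + 9 ≥ 8m for m ≥ 1, this is ≤ 128/(8·8m) = 2/m.
So |(-8m + 7)/(8m + 9) + 1| < ϵ whenever m > 2/ϵ.
Take N = 2/ϵ. If m > N then |(-8m + 7)/(8m + 9) + 1| ≤ 2/m < ϵ.

N = 2/ϵ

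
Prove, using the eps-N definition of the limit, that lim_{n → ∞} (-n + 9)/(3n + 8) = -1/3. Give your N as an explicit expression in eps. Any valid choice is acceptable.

Suppose eps > 0. For n ≥ 1, |(-n + 9)/(3n + 8) + 1/3| = |35|/(3(3n + 8)) = 35/(3(3n + 8)).
Since 3n + 8 ≥ 3n for n ≥ 1, this is ≤ 35/(3·3n) = (35/9)/n.
So |(-n + 9)/(3n + 8) + 1/3| < eps whenever n > (35/9)/eps.
Take N = (35/9)/eps. If n > N then |(-n + 9)/(3n + 8) + 1/3| ≤ (35/9)/n < eps.

N = (35/9)/eps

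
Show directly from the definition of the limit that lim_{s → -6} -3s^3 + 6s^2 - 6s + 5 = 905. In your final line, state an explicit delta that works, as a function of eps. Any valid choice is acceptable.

delta = min(2, eps/534)

Let eps > 0 be given. We want delta > 0 such that 0 < |s + 6| < delta implies |(-3s^3 + 6s^2 - 6s + 5) − 905| < eps.
(-3s^3 + 6s^2 - 6s + 5) − 905 = -3s^3 + 6s^2 - 6s - 900 = (s + 6)(-3s^2 + 24s - 150).
So |(-3s^3 + 6s^2 - 6s + 5) − 905| = |s + 6|·|-3s^2 + 24s - 150|.
Require delta ≤ 2. Then |s + 6| < 2 gives |s| < 8, and by the triangle inequality |-3s^2 + 24s - 150| ≤ 3·8^2 + 24·8 + 150 = 534.
Hence |(-3s^3 + 6s^2 - 6s + 5) − 905| ≤ 534|s + 6| < eps provided |s + 6| < eps/534.
Take delta = min(2, eps/534). Then 0 < |s + 6| < delta gives both |s + 6| < 2 and |s + 6| < eps/534, so |(-3s^3 + 6s^2 - 6s + 5) − 905| < eps.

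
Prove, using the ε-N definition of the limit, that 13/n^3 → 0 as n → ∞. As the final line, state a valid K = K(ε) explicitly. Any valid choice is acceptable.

K = (13/ε)^{1/3}

Fix ε > 0. For n ≥ 1, |13/n^3 − 0| = 13/n^3.
13/n^3 < ε ⇔ n^3 > 13/ε ⇔ n > (13/ε)^{1/3}.
Take K = (13/ε)^{1/3}. Then n > K implies 13/n^3 < ε.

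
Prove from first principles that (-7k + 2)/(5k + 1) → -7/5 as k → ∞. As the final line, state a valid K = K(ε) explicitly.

K = (17/25)/ε

Let ε > 0. For k ≥ 1, |(-7k + 2)/(5k + 1) + 7/5| = |17|/(5(5k + 1)) = 17/(5(5k + 1)).
Since 5k + 1 ≥ 5k for k ≥ 1, this is ≤ 17/(5·5k) = (17/25)/k.
So |(-7k + 2)/(5k + 1) + 7/5| < ε whenever k > (17/25)/ε.
Take K = (17/25)/ε. If k > K then |(-7k + 2)/(5k + 1) + 7/5| ≤ (17/25)/k < ε.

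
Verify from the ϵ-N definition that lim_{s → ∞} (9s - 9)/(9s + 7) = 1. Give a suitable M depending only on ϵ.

M = (16/9)/ϵ

Fix ϵ > 0. We seek M > 0 such that s > M implies |(9s - 9)/(9s + 7) − 1| < ϵ.
(9s - 9)/(9s + 7) − 1 = (9(9s - 9) − 9(9s + 7)) / (9(9s + 7)) = -144/(9(9s + 7)).
For s > 0 we have 9s + 7 > 9s, so |(9s - 9)/(9s + 7) − 1| = 144/(9(9s + 7)) < 144/(9·9s) = (16/9)/s.
Thus |(9s - 9)/(9s + 7) − 1| < ϵ whenever s > (16/9)/ϵ.
Take M = (16/9)/ϵ. If s > M then |(9s - 9)/(9s + 7) − 1| < (16/9)/s < ϵ.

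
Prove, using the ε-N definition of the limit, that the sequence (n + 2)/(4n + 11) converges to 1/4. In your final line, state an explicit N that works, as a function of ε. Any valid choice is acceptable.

N = (3/16)/ε

Let ε > 0. For n ≥ 1, |(n + 2)/(4n + 11) − (1/4)| = |-3|/(4(4n + 11)) = 3/(4(4n + 11)).
Since 4n + 11 ≥ 4n for n ≥ 1, this is ≤ 3/(4·4n) = (3/16)/n.
So |(n + 2)/(4n + 11) − (1/4)| < ε whenever n > (3/16)/ε.
Take N = (3/16)/ε. If n > N then |(n + 2)/(4n + 11) − (1/4)| ≤ (3/16)/n < ε.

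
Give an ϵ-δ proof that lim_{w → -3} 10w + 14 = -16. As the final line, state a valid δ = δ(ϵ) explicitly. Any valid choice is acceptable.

δ = ϵ/10

Let ϵ > 0. We need δ > 0 so that 0 < |w + 3| < δ implies |(10w + 14) + 16| < ϵ.
Since (10w + 14) + 16 = 10(w + 3), we have |(10w + 14) + 16| = 10|w + 3|.
So 10|w + 3| < ϵ exactly when |w + 3| < ϵ/10.
Take δ = ϵ/10. If 0 < |w + 3| < δ then |(10w + 14) + 16| = 10|w + 3| < 10·(ϵ/10) = ϵ.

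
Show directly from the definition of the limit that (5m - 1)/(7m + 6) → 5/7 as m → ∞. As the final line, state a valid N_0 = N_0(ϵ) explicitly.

N_0 = (37/49)/ϵ

Suppose ϵ > 0. For m ≥ 1, |(5m - 1)/(7m + 6) − (5/7)| = |-37|/(7(7m + 6)) = 37/(7(7m + 6)).
Since 7m + 6 ≥ 7m for m ≥ 1, this is ≤ 37/(7·7m) = (37/49)/m.
So |(5m - 1)/(7m + 6) − (5/7)| < ϵ whenever m > (37/49)/ϵ.
Take N_0 = (37/49)/ϵ. If m > N_0 then |(5m - 1)/(7m + 6) − (5/7)| ≤ (37/49)/m < ϵ.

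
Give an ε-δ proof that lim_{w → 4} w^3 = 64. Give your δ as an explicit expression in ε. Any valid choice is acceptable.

δ = min(1, ε/61)

Let ε > 0 be given. We seek δ > 0 with 0 < |w − 4| < δ ⇒ |w^3 − 64| < ε.
Factor: w^3 − 64 = (w − 4)(w^2 + 4w + 16), so |w^3 − 64| = |w − 4|·|w^2 + 4w + 16|.
Impose δ ≤ 1 so that |w| < 5; then |w^2 + 4w + 16| ≤ 61.
Hence |w^3 − 64| ≤ 61|w − 4|, which is < ε once |w − 4| < ε/61.
Take δ = min(1, ε/61). If 0 < |w − 4| < δ then both bounds hold and |w^3 − 64| ≤ 61|w − 4| < 61·(ε/61) = ε.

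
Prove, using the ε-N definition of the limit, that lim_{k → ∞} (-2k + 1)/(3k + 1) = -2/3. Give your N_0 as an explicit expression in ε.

N_0 = (5/9)/ε

Let ε > 0 be given. For k ≥ 1, |(-2k + 1)/(3k + 1) + 2/3| = |5|/(3(3k + 1)) = 5/(3(3k + 1)).
Since 3k + 1 ≥ 3k for k ≥ 1, this is ≤ 5/(3·3k) = (5/9)/k.
So |(-2k + 1)/(3k + 1) + 2/3| < ε whenever k > (5/9)/ε.
Take N_0 = (5/9)/ε. If k > N_0 then |(-2k + 1)/(3k + 1) + 2/3| ≤ (5/9)/k < ε.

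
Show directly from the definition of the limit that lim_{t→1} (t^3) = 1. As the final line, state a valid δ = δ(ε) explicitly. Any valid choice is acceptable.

δ = min(2, ε/13)

Suppose ε > 0. We seek δ > 0 with 0 < |t − 1| < δ ⇒ |t^3 − 1| < ε.
Factor: t^3 − 1 = (t − 1)(t^2 + t + 1), so |t^3 − 1| = |t − 1|·|t^2 + t + 1|.
Impose δ ≤ 2 so that |t| < 3; then |t^2 + t + 1| ≤ 13.
Hence |t^3 − 1| ≤ 13|t − 1|, which is < ε once |t − 1| < ε/13.
Take δ = min(2, ε/13). If 0 < |t − 1| < δ then both bounds hold and |t^3 − 1| ≤ 13|t − 1| < 13·(ε/13) = ε.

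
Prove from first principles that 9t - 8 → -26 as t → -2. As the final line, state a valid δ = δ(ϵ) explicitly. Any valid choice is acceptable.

δ = ϵ/9

Let ϵ > 0 be given. We need δ > 0 so that 0 < |t + 2| < δ implies |(9t - 8) + 26| < ϵ.
Since (9t - 8) + 26 = 9(t + 2), we have |(9t - 8) + 26| = 9|t + 2|.
Thus it suffices that |t + 2| < ϵ/9.
Take δ = ϵ/9. If 0 < |t + 2| < δ then |(9t - 8) + 26| = 9|t + 2| < 9·(ϵ/9) = ϵ.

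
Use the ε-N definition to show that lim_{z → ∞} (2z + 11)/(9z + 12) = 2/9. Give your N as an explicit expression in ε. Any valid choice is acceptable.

N = (25/27)/ε

Let ε > 0 be given. We seek N > 0 such that z > N implies |(2z + 11)/(9z + 12) − (2/9)| < ε.
(2z + 11)/(9z + 12) − (2/9) = (9(2z + 11) − 2(9z + 12)) / (9(9z + 12)) = 75/(9(9z + 12)).
For z > 0 we have 9z + 12 > 9z, so |(2z + 11)/(9z + 12) − (2/9)| = 75/(9(9z + 12)) < 75/(9·9z) = (25/27)/z.
Thus |(2z + 11)/(9z + 12) − (2/9)| < ε whenever z > (25/27)/ε.
Take N = (25/27)/ε. If z > N then |(2z + 11)/(9z + 12) − (2/9)| < (25/27)/z < ε.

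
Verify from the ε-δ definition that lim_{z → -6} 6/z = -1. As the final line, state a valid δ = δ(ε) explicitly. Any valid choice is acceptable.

δ = min(3, 3ε)

Suppose ε > 0. We seek δ > 0 such that 0 < |z + 6| < δ implies |6/z + 1| < ε.
|6/z + 1| = 6·|-6 − z|/(6·|z|) = 6|z + 6|/(6|z|).
Require δ ≤ 3 so that |z| > 6 − 3 = 3, hence 6|z| > 18.
Then |6/z + 1| < 6|z + 6|/18, which is < ε when |z + 6| < 3ε.
Take δ = min(3, 3ε). Then 0 < |z + 6| < δ gives both |z + 6| < 3 and |z + 6| < 3ε, so |6/z + 1| < ε.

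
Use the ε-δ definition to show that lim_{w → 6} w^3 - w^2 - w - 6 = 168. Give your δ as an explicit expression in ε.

δ = min(1, ε/113)

Let ε > 0. We want δ > 0 such that 0 < |w − 6| < δ implies |(w^3 - w^2 - w - 6) − 168| < ε.
(w^3 - w^2 - w - 6) − 168 = w^3 - w^2 - w - 174 = (w − 6)(w^2 + 5w + 29).
So |(w^3 - w^2 - w - 6) − 168| = |w − 6|·|w^2 + 5w + 29|.
Require δ ≤ 1. Then |w − 6| < 1 gives |w| < 7, and by the triangle inequality |w^2 + 5w + 29| ≤ 7^2 + 5·7 + 29 = 113.
Hence |(w^3 - w^2 - w - 6) − 168| ≤ 113|w − 6| < ε provided |w − 6| < ε/113.
Take δ = min(1, ε/113). Then 0 < |w − 6| < δ gives both |w − 6| < 1 and |w − 6| < ε/113, so |(w^3 - w^2 - w - 6) − 168| < ε.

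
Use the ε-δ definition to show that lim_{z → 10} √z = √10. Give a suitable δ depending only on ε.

δ = min(10, √10·ε)

Suppose ε > 0. We want δ > 0 such that 0 < |z − 10| < δ implies |√z − √10| < ε.
Rationalise: √z − √10 = (z − 10)/(√z + √10), so |√z − √10| = |z − 10|/(√z + √10).
Restrict δ ≤ 10 so that |z − 10| < 10 forces z > 0, and then √z + √10 > √10.
Hence |√z − √10| < |z − 10|/√10, which is < ε once |z − 10| < √10·ε.
Take δ = min(10, √10·ε). If 0 < |z − 10| < δ then z > 0 and |√z − √10| < |z − 10|/√10 < ε.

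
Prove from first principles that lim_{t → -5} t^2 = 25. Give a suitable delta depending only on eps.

delta = min(1, eps/11)

Let eps > 0. We seek delta > 0 with 0 < |t + 5| < delta ⇒ |t^2 − 25| < eps.
Factor: t^2 − 25 = (t + 5)(t - 5), so |t^2 − 25| = |t + 5|·|t - 5|.
Impose delta ≤ 1 so that |t| < 6; then |t - 5| ≤ 11.
Hence |t^2 − 25| ≤ 11|t + 5|, which is < eps once |t + 5| < eps/11.
Take delta = min(1, eps/11). If 0 < |t + 5| < delta then both bounds hold and |t^2 − 25| ≤ 11|t + 5| < 11·(eps/11) = eps.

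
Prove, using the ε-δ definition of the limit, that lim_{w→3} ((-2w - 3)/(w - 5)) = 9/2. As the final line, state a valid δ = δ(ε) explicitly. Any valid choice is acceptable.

Fix ε > 0. We want δ > 0 with 0 < |w − 3| < δ ⇒ |(-2w - 3)/(w - 5) − (9/2)| < ε.
Combining over a common denominator, (-2w - 3)/(w - 5) − (9/2) = [(-2w - 3)·(-2) − (-9)·(w - 5)] / [(-2)·(w - 5)] = 13(w − 3) / ((-2)(w - 5)).
So |(-2w - 3)/(w - 5) − (9/2)| = 13|w − 3| / (2·|w − 5|).
Require δ ≤ 1, so |w − 5| ≥ |-2| − |w − 3| > 2 − 1 = 1.
Hence |(-2w - 3)/(w - 5) − (9/2)| < 13|w − 3|/(2·1) = (13/2)|w − 3|, which is < ε once |w − 3| < (2/13)ε.
Take δ = min(1, (2/13)ε). Then 0 < |w − 3| < δ forces both bounds, so |(-2w - 3)/(w - 5) − (9/2)| < ε.

δ = min(1, (2/13)ε)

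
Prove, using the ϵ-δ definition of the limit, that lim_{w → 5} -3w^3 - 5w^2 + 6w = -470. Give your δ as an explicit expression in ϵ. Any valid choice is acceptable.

δ = min(1, ϵ/322)

Let ϵ > 0 be given. We want δ > 0 such that 0 < |w − 5| < δ implies |(-3w^3 - 5w^2 + 6w) + 470| < ϵ.
(-3w^3 - 5w^2 + 6w) + 470 = -3w^3 - 5w^2 + 6w + 470 = (w − 5)(-3w^2 - 20w - 94).
So |(-3w^3 - 5w^2 + 6w) + 470| = |w − 5|·|-3w^2 - 20w - 94|.
Assume first that |w − 5| < 1, so |w| < 6. Then |-3w^2 - 20w - 94| ≤ 3·6^2 + 20·6 + 94 = 322.
Hence |(-3w^3 - 5w^2 + 6w) + 470| ≤ 322|w − 5| < ϵ provided |w − 5| < ϵ/322.
Take δ = min(1, ϵ/322). Then 0 < |w − 5| < δ gives both |w − 5| < 1 and |w − 5| < ϵ/322, so |(-3w^3 - 5w^2 + 6w) + 470| < ϵ.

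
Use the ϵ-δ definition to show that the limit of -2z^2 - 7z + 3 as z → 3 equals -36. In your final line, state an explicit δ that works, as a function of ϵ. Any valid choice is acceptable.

δ = min(1, ϵ/21)

Let ϵ > 0. We want δ > 0 such that 0 < |z − 3| < δ implies |(-2z^2 - 7z + 3) + 36| < ϵ.
(-2z^2 - 7z + 3) + 36 = -2z^2 - 7z + 39 = (z − 3)(-2z - 13).
So |(-2z^2 - 7z + 3) + 36| = |z − 3|·|-2z - 13|.
Assume first that |z − 3| < 1, so |z| < 4. Then |-2z - 13| ≤ 2·4 + 13 = 21.
Hence |(-2z^2 - 7z + 3) + 36| ≤ 21|z − 3| < ϵ provided |z − 3| < ϵ/21.
Take δ = min(1, ϵ/21). Then 0 < |z − 3| < δ gives both |z − 3| < 1 and |z − 3| < ϵ/21, so |(-2z^2 - 7z + 3) + 36| < ϵ.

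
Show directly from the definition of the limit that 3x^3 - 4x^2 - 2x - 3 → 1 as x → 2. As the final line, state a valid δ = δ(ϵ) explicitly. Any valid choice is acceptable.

Let ϵ > 0. We want δ > 0 such that 0 < |x − 2| < δ implies |(3x^3 - 4x^2 - 2x - 3) − 1| < ϵ.
(3x^3 - 4x^2 - 2x - 3) − 1 = 3x^3 - 4x^2 - 2x - 4 = (x − 2)(3x^2 + 2x + 2).
So |(3x^3 - 4x^2 - 2x - 3) − 1| = |x − 2|·|3x^2 + 2x + 2|.
Assume first that |x − 2| < 1, so |x| < 3. Then |3x^2 + 2x + 2| ≤ 3·3^2 + 2·3 + 2 = 35.
Hence |(3x^3 - 4x^2 - 2x - 3) − 1| ≤ 35|x − 2| < ϵ provided |x − 2| < ϵ/35.
Take δ = min(1, ϵ/35). Then 0 < |x − 2| < δ gives both |x − 2| < 1 and |x − 2| < ϵ/35, so |(3x^3 - 4x^2 - 2x - 3) − 1| < ϵ.

δ = min(1, ϵ/35)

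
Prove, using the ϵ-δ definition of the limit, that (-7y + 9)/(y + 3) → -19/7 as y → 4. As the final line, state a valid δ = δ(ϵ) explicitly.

δ = min(7/2, (49/60)ϵ)

Suppose ϵ > 0. We want δ > 0 with 0 < |y − 4| < δ ⇒ |(-7y + 9)/(y + 3) + 19/7| < ϵ.
Combining over a common denominator, (-7y + 9)/(y + 3) + 19/7 = [(-7y + 9)·7 − (-19)·(y + 3)] / [7·(y + 3)] = -30(y − 4) / (7(y + 3)).
So |(-7y + 9)/(y + 3) + 19/7| = 30|y − 4| / (7·|y + 3|).
Require δ ≤ 7/2, so |y + 3| ≥ |7| − |y − 4| > 7 − 7/2 = 7/2.
Hence |(-7y + 9)/(y + 3) + 19/7| < 30|y − 4|/(7·(7/2)) = (60/49)|y − 4|, which is < ϵ once |y − 4| < (49/60)ϵ.
Take δ = min(7/2, (49/60)ϵ). Then 0 < |y − 4| < δ forces both bounds, so |(-7y + 9)/(y + 3) + 19/7| < ϵ.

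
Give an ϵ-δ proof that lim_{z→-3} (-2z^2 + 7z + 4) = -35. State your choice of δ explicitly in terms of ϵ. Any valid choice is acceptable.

Let ϵ > 0. We want δ > 0 such that 0 < |z + 3| < δ implies |(-2z^2 + 7z + 4) + 35| < ϵ.
(-2z^2 + 7z + 4) + 35 = -2z^2 + 7z + 39 = (z + 3)(-2z + 13).
So |(-2z^2 + 7z + 4) + 35| = |z + 3|·|-2z + 13|.
Require δ ≤ 2. Then |z + 3| < 2 gives |z| < 5, and by the triangle inequality |-2z + 13| ≤ 2·5 + 13 = 23.
Hence |(-2z^2 + 7z + 4) + 35| ≤ 23|z + 3| < ϵ provided |z + 3| < ϵ/23.
Take δ = min(2, ϵ/23). Then 0 < |z + 3| < δ gives both |z + 3| < 2 and |z + 3| < ϵ/23, so |(-2z^2 + 7z + 4) + 35| < ϵ.

δ = min(2, ϵ/23)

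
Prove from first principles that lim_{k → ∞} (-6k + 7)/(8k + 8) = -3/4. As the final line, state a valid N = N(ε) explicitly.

N = (13/8)/ε

Let ε > 0 be given. For k ≥ 1, |(-6k + 7)/(8k + 8) + 3/4| = |104|/(8(8k + 8)) = 104/(8(8k + 8)).
Since 8k + 8 ≥ 8k for k ≥ 1, this is ≤ 104/(8·8k) = (13/8)/k.
So |(-6k + 7)/(8k + 8) + 3/4| < ε whenever k > (13/8)/ε.
Take N = (13/8)/ε. If k > N then |(-6k + 7)/(8k + 8) + 3/4| ≤ (13/8)/k < ε.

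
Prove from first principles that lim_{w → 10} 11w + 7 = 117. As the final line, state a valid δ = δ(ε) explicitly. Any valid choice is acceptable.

Let ε > 0 be given. We need δ > 0 so that 0 < |w − 10| < δ implies |(11w + 7) − 117| < ε.
Since (11w + 7) − 117 = 11(w − 10), we have |(11w + 7) − 117| = 11|w − 10|.
So 11|w − 10| < ε exactly when |w − 10| < ε/11.
Choosing δ = ε/11 gives |(11w + 7) − 117| = 11|w − 10| < ε whenever |w − 10| < δ.

δ = ε/11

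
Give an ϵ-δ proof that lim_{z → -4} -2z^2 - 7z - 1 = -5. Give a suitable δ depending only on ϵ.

Suppose ϵ > 0. We want δ > 0 such that 0 < |z + 4| < δ implies |(-2z^2 - 7z - 1) + 5| < ϵ.
(-2z^2 - 7z - 1) + 5 = -2z^2 - 7z + 4 = (z + 4)(-2z + 1).
So |(-2z^2 - 7z - 1) + 5| = |z + 4|·|-2z + 1|.
Require δ ≤ 1. Then |z + 4| < 1 gives |z| < 5, and by the triangle inequality |-2z + 1| ≤ 2·5 + 1 = 11.
Hence |(-2z^2 - 7z - 1) + 5| ≤ 11|z + 4| < ϵ provided |z + 4| < ϵ/11.
Choosing δ = min(1, ϵ/11) ensures both conditions, hence |(-2z^2 - 7z - 1) + 5| < ϵ.

δ = min(1, ϵ/11)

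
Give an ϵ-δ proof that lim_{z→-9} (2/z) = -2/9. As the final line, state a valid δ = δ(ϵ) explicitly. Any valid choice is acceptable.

δ = min(9/2, (81/4)ϵ)

Suppose ϵ > 0. We seek δ > 0 such that 0 < |z + 9| < δ implies |2/z + 2/9| < ϵ.
|2/z + 2/9| = 2·|-9 − z|/(9·|z|) = 2|z + 9|/(9|z|).
Require δ ≤ 9/2 so that |z| > 9 − 9/2 = 9/2, hence 9|z| > 81/2.
Then |2/z + 2/9| < 2|z + 9|/(81/2), which is < ϵ when |z + 9| < (81/4)ϵ.
Take δ = min(9/2, (81/4)ϵ). Then 0 < |z + 9| < δ gives both |z + 9| < 9/2 and |z + 9| < (81/4)ϵ, so |2/z + 2/9| < ϵ.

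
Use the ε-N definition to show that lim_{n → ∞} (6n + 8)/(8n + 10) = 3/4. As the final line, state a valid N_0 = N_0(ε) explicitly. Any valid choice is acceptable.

N_0 = (1/16)/ε

Let ε > 0. For n ≥ 1, |(6n + 8)/(8n + 10) − (3/4)| = |4|/(8(8n + 10)) = 4/(8(8n + 10)).
Since 8n + 10 ≥ 8n for n ≥ 1, this is ≤ 4/(8·8n) = (1/16)/n.
So |(6n + 8)/(8n + 10) − (3/4)| < ε whenever n > (1/16)/ε.
Take N_0 = (1/16)/ε. If n > N_0 then |(6n + 8)/(8n + 10) − (3/4)| ≤ (1/16)/n < ε.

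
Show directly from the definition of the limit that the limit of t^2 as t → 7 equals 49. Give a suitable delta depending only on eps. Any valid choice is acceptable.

delta = min(2, eps/16)

Suppose eps > 0. We seek delta > 0 with 0 < |t − 7| < delta ⇒ |t^2 − 49| < eps.
Factor: t^2 − 49 = (t − 7)(t + 7), so |t^2 − 49| = |t − 7|·|t + 7|.
Restrict delta ≤ 2. Then |t − 7| < 2 gives |t| < 9, so by the triangle inequality |t + 7| ≤ 9 + 7 = 16.
Hence |t^2 − 49| ≤ 16|t − 7|, which is < eps once |t − 7| < eps/16.
Take delta = min(2, eps/16). If 0 < |t − 7| < delta then both bounds hold and |t^2 − 49| ≤ 16|t − 7| < 16·(eps/16) = eps.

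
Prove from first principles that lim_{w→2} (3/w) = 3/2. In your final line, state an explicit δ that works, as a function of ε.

Let ε > 0. We seek δ > 0 such that 0 < |w − 2| < δ implies |3/w − (3/2)| < ε.
|3/w − (3/2)| = 3·|2 − w|/(2·|w|) = 3|w − 2|/(2|w|).
Require δ ≤ 1 so that |w| > 2 − 1 = 1, hence 2|w| > 2.
Then |3/w − (3/2)| < 3|w − 2|/2, which is < ε when |w − 2| < (2/3)ε.
Take δ = min(1, (2/3)ε). Then 0 < |w − 2| < δ gives both |w − 2| < 1 and |w − 2| < (2/3)ε, so |3/w − (3/2)| < ε.

δ = min(1, (2/3)ε)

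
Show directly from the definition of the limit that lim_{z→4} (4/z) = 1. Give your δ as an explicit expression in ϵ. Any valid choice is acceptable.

Fix ϵ > 0. We seek δ > 0 such that 0 < |z − 4| < δ implies |4/z − 1| < ϵ.
|4/z − 1| = 4·|4 − z|/(4·|z|) = 4|z − 4|/(4|z|).
Restrict δ ≤ 2. Then |z − 4| < 2 gives |z| > 2, so 4|z| > 8.
Then |4/z − 1| < 4|z − 4|/8, which is < ϵ when |z − 4| < 2ϵ.
Take δ = min(2, 2ϵ). Then 0 < |z − 4| < δ gives both |z − 4| < 2 and |z − 4| < 2ϵ, so |4/z − 1| < ϵ.

δ = min(2, 2ϵ)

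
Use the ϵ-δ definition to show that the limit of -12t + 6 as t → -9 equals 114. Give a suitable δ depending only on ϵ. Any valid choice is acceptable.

Suppose ϵ > 0. We need δ > 0 so that 0 < |t + 9| < δ implies |(-12t + 6) − 114| < ϵ.
|(-12t + 6) − 114| = |-12t - 108| = 12|t + 9|.
So 12|t + 9| < ϵ exactly when |t + 9| < ϵ/12.
Take δ = ϵ/12. If 0 < |t + 9| < δ then |(-12t + 6) − 114| = 12|t + 9| < 12·(ϵ/12) = ϵ.

δ = ϵ/12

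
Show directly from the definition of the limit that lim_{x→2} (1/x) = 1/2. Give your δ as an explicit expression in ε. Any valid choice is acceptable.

Let ε > 0. We seek δ > 0 such that 0 < |x − 2| < δ implies |1/x − (1/2)| < ε.
|1/x − (1/2)| = |2 − x|/(2·|x|) = |x − 2|/(2|x|).
Restrict δ ≤ 1. Then |x − 2| < 1 gives |x| > 1, so 2|x| > 2.
Then |1/x − (1/2)| < |x − 2|/2, which is < ε when |x − 2| < 2ε.
Take δ = min(1, 2ε). Then 0 < |x − 2| < δ gives both |x − 2| < 1 and |x − 2| < 2ε, so |1/x − (1/2)| < ε.

δ = min(1, 2ε)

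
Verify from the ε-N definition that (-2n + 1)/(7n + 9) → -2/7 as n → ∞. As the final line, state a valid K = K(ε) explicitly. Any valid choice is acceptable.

Let ε > 0. For n ≥ 1, |(-2n + 1)/(7n + 9) + 2/7| = |25|/(7(7n + 9)) = 25/(7(7n + 9)).
Since 7n + 9 ≥ 7n for n ≥ 1, this is ≤ 25/(7·7n) = (25/49)/n.
So |(-2n + 1)/(7n + 9) + 2/7| < ε whenever n > (25/49)/ε.
Take K = (25/49)/ε. If n > K then |(-2n + 1)/(7n + 9) + 2/7| ≤ (25/49)/n < ε.

K = (25/49)/ε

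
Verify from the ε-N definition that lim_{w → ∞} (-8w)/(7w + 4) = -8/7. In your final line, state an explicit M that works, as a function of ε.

Suppose ε > 0. We seek M > 0 such that w > M implies |(-8w)/(7w + 4) + 8/7| < ε.
(-8w)/(7w + 4) + 8/7 = (7(-8w) − (-8)(7w + 4)) / (7(7w + 4)) = 32/(7(7w + 4)).
For w > 0 we have 7w + 4 > 7w, so |(-8w)/(7w + 4) + 8/7| = 32/(7(7w + 4)) < 32/(7·7w) = (32/49)/w.
Thus |(-8w)/(7w + 4) + 8/7| < ε whenever w > (32/49)/ε.
Take M = (32/49)/ε. If w > M then |(-8w)/(7w + 4) + 8/7| < (32/49)/w < ε.

M = (32/49)/ε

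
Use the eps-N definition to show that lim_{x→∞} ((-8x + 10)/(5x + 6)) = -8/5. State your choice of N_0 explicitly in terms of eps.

N_0 = (98/25)/eps

Let eps > 0 be given. We seek N_0 > 0 such that x > N_0 implies |(-8x + 10)/(5x + 6) + 8/5| < eps.
(-8x + 10)/(5x + 6) + 8/5 = (5(-8x + 10) − (-8)(5x + 6)) / (5(5x + 6)) = 98/(5(5x + 6)).
For x > 0 we have 5x + 6 > 5x, so |(-8x + 10)/(5x + 6) + 8/5| = 98/(5(5x + 6)) < 98/(5·5x) = (98/25)/x.
Thus |(-8x + 10)/(5x + 6) + 8/5| < eps whenever x > (98/25)/eps.
Take N_0 = (98/25)/eps. If x > N_0 then |(-8x + 10)/(5x + 6) + 8/5| < (98/25)/x < eps.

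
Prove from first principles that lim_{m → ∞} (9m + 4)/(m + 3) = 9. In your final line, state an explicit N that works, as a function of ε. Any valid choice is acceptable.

N = 23/ε

Suppose ε > 0. For m ≥ 1, |(9m + 4)/(m + 3) − 9| = |-23|/((m + 3)) = 23/((m + 3)).
Since m + 3 ≥ m for m ≥ 1, this is ≤ 23/(m) = 23/m.
So |(9m + 4)/(m + 3) − 9| < ε whenever m > 23/ε.
Take N = 23/ε. If m > N then |(9m + 4)/(m + 3) − 9| ≤ 23/m < ε.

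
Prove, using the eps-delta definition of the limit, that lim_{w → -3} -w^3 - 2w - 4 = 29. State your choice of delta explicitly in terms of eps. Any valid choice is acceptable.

delta = min(1, eps/39)

Let eps > 0 be given. We want delta > 0 such that 0 < |w + 3| < delta implies |(-w^3 - 2w - 4) − 29| < eps.
(-w^3 - 2w - 4) − 29 = -w^3 - 2w - 33 = (w + 3)(-w^2 + 3w - 11).
So |(-w^3 - 2w - 4) − 29| = |w + 3|·|-w^2 + 3w - 11|.
Assume first that |w + 3| < 1, so |w| < 4. Then |-w^2 + 3w - 11| ≤ 4^2 + 3·4 + 11 = 39.
Hence |(-w^3 - 2w - 4) − 29| ≤ 39|w + 3| < eps provided |w + 3| < eps/39.
Choosing delta = min(1, eps/39) ensures both conditions, hence |(-w^3 - 2w - 4) − 29| < eps.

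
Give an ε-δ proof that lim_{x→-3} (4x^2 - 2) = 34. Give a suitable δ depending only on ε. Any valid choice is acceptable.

Let ε > 0. We want δ > 0 such that 0 < |x + 3| < δ implies |(4x^2 - 2) − 34| < ε.
(4x^2 - 2) − 34 = 4x^2 - 36 = (x + 3)(4x - 12).
So |(4x^2 - 2) − 34| = |x + 3|·|4x - 12|.
Require δ ≤ 1. Then |x + 3| < 1 gives |x| < 4, and by the triangle inequality |4x - 12| ≤ 4·4 + 12 = 28.
Hence |(4x^2 - 2) − 34| ≤ 28|x + 3| < ε provided |x + 3| < ε/28.
Take δ = min(1, ε/28). Then 0 < |x + 3| < δ gives both |x + 3| < 1 and |x + 3| < ε/28, so |(4x^2 - 2) − 34| < ε.

δ = min(1, ε/28)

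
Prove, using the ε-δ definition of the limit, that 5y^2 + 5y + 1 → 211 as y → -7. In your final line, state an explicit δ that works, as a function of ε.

δ = min(1, ε/70)

Let ε > 0 be given. We want δ > 0 such that 0 < |y + 7| < δ implies |(5y^2 + 5y + 1) − 211| < ε.
(5y^2 + 5y + 1) − 211 = 5y^2 + 5y - 210 = (y + 7)(5y - 30).
So |(5y^2 + 5y + 1) − 211| = |y + 7|·|5y - 30|.
Require δ ≤ 1. Then |y + 7| < 1 gives |y| < 8, and by the triangle inequality |5y - 30| ≤ 5·8 + 30 = 70.
Hence |(5y^2 + 5y + 1) − 211| ≤ 70|y + 7| < ε provided |y + 7| < ε/70.
Take δ = min(1, ε/70). Then 0 < |y + 7| < δ gives both |y + 7| < 1 and |y + 7| < ε/70, so |(5y^2 + 5y + 1) − 211| < ε.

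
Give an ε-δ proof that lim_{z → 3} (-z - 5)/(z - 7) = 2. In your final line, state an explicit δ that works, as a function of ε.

δ = min(2, (2/3)ε)

Fix ε > 0. We want δ > 0 with 0 < |z − 3| < δ ⇒ |(-z - 5)/(z - 7) − 2| < ε.
Combining over a common denominator, (-z - 5)/(z - 7) − 2 = [(-z - 5)·(-4) − (-8)·(z - 7)] / [(-4)·(z - 7)] = 12(z − 3) / ((-4)(z - 7)).
So |(-z - 5)/(z - 7) − 2| = 12|z − 3| / (4·|z − 7|).
Restrict δ ≤ 2. Then |z − 3| < 2 gives |z − 7| = |(z − 3) + (-4)| ≥ 4 − 2 = 2.
Hence |(-z - 5)/(z - 7) − 2| < 12|z − 3|/(4·2) = (3/2)|z − 3|, which is < ε once |z − 3| < (2/3)ε.
Take δ = min(2, (2/3)ε). Then 0 < |z − 3| < δ forces both bounds, so |(-z - 5)/(z - 7) − 2| < ε.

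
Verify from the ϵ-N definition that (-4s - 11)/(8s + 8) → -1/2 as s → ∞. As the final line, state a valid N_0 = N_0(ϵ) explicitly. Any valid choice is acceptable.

Suppose ϵ > 0. We seek N_0 > 0 such that s > N_0 implies |(-4s - 11)/(8s + 8) + 1/2| < ϵ.
(-4s - 11)/(8s + 8) + 1/2 = (8(-4s - 11) − (-4)(8s + 8)) / (8(8s + 8)) = -56/(8(8s + 8)).
For s > 0 we have 8s + 8 > 8s, so |(-4s - 11)/(8s + 8) + 1/2| = 56/(8(8s + 8)) < 56/(8·8s) = (7/8)/s.
Thus |(-4s - 11)/(8s + 8) + 1/2| < ϵ whenever s > (7/8)/ϵ.
Take N_0 = (7/8)/ϵ. If s > N_0 then |(-4s - 11)/(8s + 8) + 1/2| < (7/8)/s < ϵ.

N_0 = (7/8)/ϵ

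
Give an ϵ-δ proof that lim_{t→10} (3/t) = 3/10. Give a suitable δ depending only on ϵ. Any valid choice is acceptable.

Suppose ϵ > 0. We seek δ > 0 such that 0 < |t − 10| < δ implies |3/t − (3/10)| < ϵ.
|3/t − (3/10)| = 3·|10 − t|/(10·|t|) = 3|t − 10|/(10|t|).
Require δ ≤ 5 so that |t| > 10 − 5 = 5, hence 10|t| > 50.
Then |3/t − (3/10)| < 3|t − 10|/50, which is < ϵ when |t − 10| < (50/3)ϵ.
Take δ = min(5, (50/3)ϵ). Then 0 < |t − 10| < δ gives both |t − 10| < 5 and |t − 10| < (50/3)ϵ, so |3/t − (3/10)| < ϵ.

δ = min(5, (50/3)ϵ)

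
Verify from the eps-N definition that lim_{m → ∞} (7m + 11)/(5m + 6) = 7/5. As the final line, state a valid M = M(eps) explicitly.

Suppose eps > 0. For m ≥ 1, |(7m + 11)/(5m + 6) − (7/5)| = |13|/(5(5m + 6)) = 13/(5(5m + 6)).
Since 5m + 6 ≥ 5m for m ≥ 1, this is ≤ 13/(5·5m) = (13/25)/m.
So |(7m + 11)/(5m + 6) − (7/5)| < eps whenever m > (13/25)/eps.
Take M = (13/25)/eps. If m > M then |(7m + 11)/(5m + 6) − (7/5)| ≤ (13/25)/m < eps.

M = (13/25)/eps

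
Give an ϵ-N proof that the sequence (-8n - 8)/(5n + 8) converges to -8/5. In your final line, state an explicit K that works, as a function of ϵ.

Suppose ϵ > 0. For n ≥ 1, |(-8n - 8)/(5n + 8) + 8/5| = |24|/(5(5n + 8)) = 24/(5(5n + 8)).
Since 5n + 8 ≥ 5n for n ≥ 1, this is ≤ 24/(5·5n) = (24/25)/n.
So |(-8n - 8)/(5n + 8) + 8/5| < ϵ whenever n > (24/25)/ϵ.
Take K = (24/25)/ϵ. If n > K then |(-8n - 8)/(5n + 8) + 8/5| ≤ (24/25)/n < ϵ.

K = (24/25)/ϵ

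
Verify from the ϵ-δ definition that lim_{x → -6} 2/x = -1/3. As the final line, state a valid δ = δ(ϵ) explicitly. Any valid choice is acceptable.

δ = min(3, 9ϵ)

Fix ϵ > 0. We seek δ > 0 such that 0 < |x + 6| < δ implies |2/x + 1/3| < ϵ.
|2/x + 1/3| = 2·|-6 − x|/(6·|x|) = 2|x + 6|/(6|x|).
Require δ ≤ 3 so that |x| > 6 − 3 = 3, hence 6|x| > 18.
Then |2/x + 1/3| < 2|x + 6|/18, which is < ϵ when |x + 6| < 9ϵ.
Take δ = min(3, 9ϵ). Then 0 < |x + 6| < δ gives both |x + 6| < 3 and |x + 6| < 9ϵ, so |2/x + 1/3| < ϵ.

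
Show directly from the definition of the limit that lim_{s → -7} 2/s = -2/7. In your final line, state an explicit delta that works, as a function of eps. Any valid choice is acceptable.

delta = min(7/2, (49/4)eps)

Suppose eps > 0. We seek delta > 0 such that 0 < |s + 7| < delta implies |2/s + 2/7| < eps.
|2/s + 2/7| = 2·|-7 − s|/(7·|s|) = 2|s + 7|/(7|s|).
Require delta ≤ 7/2 so that |s| > 7 − 7/2 = 7/2, hence 7|s| > 49/2.
Then |2/s + 2/7| < 2|s + 7|/(49/2), which is < eps when |s + 7| < (49/4)eps.
Take delta = min(7/2, (49/4)eps). Then 0 < |s + 7| < delta gives both |s + 7| < 7/2 and |s + 7| < (49/4)eps, so |2/s + 2/7| < eps.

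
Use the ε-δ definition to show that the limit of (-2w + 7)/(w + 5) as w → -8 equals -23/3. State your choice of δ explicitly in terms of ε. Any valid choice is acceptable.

δ = min(3/2, (9/34)ε)

Let ε > 0. We want δ > 0 with 0 < |w + 8| < δ ⇒ |(-2w + 7)/(w + 5) + 23/3| < ε.
Combining over a common denominator, (-2w + 7)/(w + 5) + 23/3 = [(-2w + 7)·(-3) − 23·(w + 5)] / [(-3)·(w + 5)] = -17(w + 8) / ((-3)(w + 5)).
So |(-2w + 7)/(w + 5) + 23/3| = 17|w + 8| / (3·|w + 5|).
Require δ ≤ 3/2, so |w + 5| ≥ |-3| − |w + 8| > 3 − 3/2 = 3/2.
Hence |(-2w + 7)/(w + 5) + 23/3| < 17|w + 8|/(3·(3/2)) = (34/9)|w + 8|, which is < ε once |w + 8| < (9/34)ε.
Take δ = min(3/2, (9/34)ε). Then 0 < |w + 8| < δ forces both bounds, so |(-2w + 7)/(w + 5) + 23/3| < ε.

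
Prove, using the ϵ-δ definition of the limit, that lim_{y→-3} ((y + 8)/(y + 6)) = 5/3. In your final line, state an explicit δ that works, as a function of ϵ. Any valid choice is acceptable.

Let ϵ > 0. We want δ > 0 with 0 < |y + 3| < δ ⇒ |(y + 8)/(y + 6) − (5/3)| < ϵ.
Combining over a common denominator, (y + 8)/(y + 6) − (5/3) = [(y + 8)·3 − 5·(y + 6)] / [3·(y + 6)] = -2(y + 3) / (3(y + 6)).
So |(y + 8)/(y + 6) − (5/3)| = 2|y + 3| / (3·|y + 6|).
Require δ ≤ 3/2, so |y + 6| ≥ |3| − |y + 3| > 3 − 3/2 = 3/2.
Hence |(y + 8)/(y + 6) − (5/3)| < 2|y + 3|/(3·(3/2)) = (4/9)|y + 3|, which is < ϵ once |y + 3| < (9/4)ϵ.
Take δ = min(3/2, (9/4)ϵ). Then 0 < |y + 3| < δ forces both bounds, so |(y + 8)/(y + 6) − (5/3)| < ϵ.

δ = min(3/2, (9/4)ϵ)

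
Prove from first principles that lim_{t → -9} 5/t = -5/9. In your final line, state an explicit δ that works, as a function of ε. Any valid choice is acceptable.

Let ε > 0. We seek δ > 0 such that 0 < |t + 9| < δ implies |5/t + 5/9| < ε.
|5/t + 5/9| = 5·|-9 − t|/(9·|t|) = 5|t + 9|/(9|t|).
Restrict δ ≤ 9/2. Then |t + 9| < 9/2 gives |t| > 9/2, so 9|t| > 81/2.
Then |5/t + 5/9| < 5|t + 9|/(81/2), which is < ε when |t + 9| < (81/10)ε.
Take δ = min(9/2, (81/10)ε). Then 0 < |t + 9| < δ gives both |t + 9| < 9/2 and |t + 9| < (81/10)ε, so |5/t + 5/9| < ε.

δ = min(9/2, (81/10)ε)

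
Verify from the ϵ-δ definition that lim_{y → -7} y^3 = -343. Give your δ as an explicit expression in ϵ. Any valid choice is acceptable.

Let ϵ > 0 be given. We seek δ > 0 with 0 < |y + 7| < δ ⇒ |y^3 + 343| < ϵ.
Factor: y^3 + 343 = (y + 7)(y^2 - 7y + 49), so |y^3 + 343| = |y + 7|·|y^2 - 7y + 49|.
Impose δ ≤ 2 so that |y| < 9; then |y^2 - 7y + 49| ≤ 193.
Hence |y^3 + 343| ≤ 193|y + 7|, which is < ϵ once |y + 7| < ϵ/193.
Take δ = min(2, ϵ/193). If 0 < |y + 7| < δ then both bounds hold and |y^3 + 343| ≤ 193|y + 7| < 193·(ϵ/193) = ϵ.

δ = min(2, ϵ/193)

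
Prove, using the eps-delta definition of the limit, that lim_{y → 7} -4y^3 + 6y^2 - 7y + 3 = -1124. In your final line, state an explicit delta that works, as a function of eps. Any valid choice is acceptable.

Let eps > 0 be given. We want delta > 0 such that 0 < |y − 7| < delta implies |(-4y^3 + 6y^2 - 7y + 3) + 1124| < eps.
(-4y^3 + 6y^2 - 7y + 3) + 1124 = -4y^3 + 6y^2 - 7y + 1127 = (y − 7)(-4y^2 - 22y - 161).
So |(-4y^3 + 6y^2 - 7y + 3) + 1124| = |y − 7|·|-4y^2 - 22y - 161|.
Require delta ≤ 1. Then |y − 7| < 1 gives |y| < 8, and by the triangle inequality |-4y^2 - 22y - 161| ≤ 4·8^2 + 22·8 + 161 = 593.
Hence |(-4y^3 + 6y^2 - 7y + 3) + 1124| ≤ 593|y − 7| < eps provided |y − 7| < eps/593.
Take delta = min(1, eps/593). Then 0 < |y − 7| < delta gives both |y − 7| < 1 and |y − 7| < eps/593, so |(-4y^3 + 6y^2 - 7y + 3) + 1124| < eps.

delta = min(1, eps/593)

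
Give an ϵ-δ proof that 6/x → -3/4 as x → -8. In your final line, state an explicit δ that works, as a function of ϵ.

δ = min(4, (16/3)ϵ)

Let ϵ > 0 be given. We seek δ > 0 such that 0 < |x + 8| < δ implies |6/x + 3/4| < ϵ.
|6/x + 3/4| = 6·|-8 − x|/(8·|x|) = 6|x + 8|/(8|x|).
Require δ ≤ 4 so that |x| > 8 − 4 = 4, hence 8|x| > 32.
Then |6/x + 3/4| < 6|x + 8|/32, which is < ϵ when |x + 8| < (16/3)ϵ.
Take δ = min(4, (16/3)ϵ). Then 0 < |x + 8| < δ gives both |x + 8| < 4 and |x + 8| < (16/3)ϵ, so |6/x + 3/4| < ϵ.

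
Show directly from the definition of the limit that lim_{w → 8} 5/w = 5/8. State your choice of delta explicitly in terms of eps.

delta = min(4, (32/5)eps)

Let eps > 0 be given. We seek delta > 0 such that 0 < |w − 8| < delta implies |5/w − (5/8)| < eps.
|5/w − (5/8)| = 5·|8 − w|/(8·|w|) = 5|w − 8|/(8|w|).
Require delta ≤ 4 so that |w| > 8 − 4 = 4, hence 8|w| > 32.
Then |5/w − (5/8)| < 5|w − 8|/32, which is < eps when |w − 8| < (32/5)eps.
Take delta = min(4, (32/5)eps). Then 0 < |w − 8| < delta gives both |w − 8| < 4 and |w − 8| < (32/5)eps, so |5/w − (5/8)| < eps.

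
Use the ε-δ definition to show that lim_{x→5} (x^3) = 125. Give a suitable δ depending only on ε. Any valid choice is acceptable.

Suppose ε > 0. We seek δ > 0 with 0 < |x − 5| < δ ⇒ |x^3 − 125| < ε.
Factor: x^3 − 125 = (x − 5)(x^2 + 5x + 25), so |x^3 − 125| = |x − 5|·|x^2 + 5x + 25|.
Restrict δ ≤ 2. Then |x − 5| < 2 gives |x| < 7, so by the triangle inequality |x^2 + 5x + 25| ≤ 7^2 + 5·7 + 25 = 109.
Hence |x^3 − 125| ≤ 109|x − 5|, which is < ε once |x − 5| < ε/109.
Take δ = min(2, ε/109). If 0 < |x − 5| < δ then both bounds hold and |x^3 − 125| ≤ 109|x − 5| < 109·(ε/109) = ε.

δ = min(2, ε/109)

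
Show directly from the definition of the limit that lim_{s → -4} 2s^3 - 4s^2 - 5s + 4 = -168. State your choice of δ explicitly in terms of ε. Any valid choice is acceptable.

δ = min(1, ε/153)

Let ε > 0 be given. We want δ > 0 such that 0 < |s + 4| < δ implies |(2s^3 - 4s^2 - 5s + 4) + 168| < ε.
(2s^3 - 4s^2 - 5s + 4) + 168 = 2s^3 - 4s^2 - 5s + 172 = (s + 4)(2s^2 - 12s + 43).
So |(2s^3 - 4s^2 - 5s + 4) + 168| = |s + 4|·|2s^2 - 12s + 43|.
Require δ ≤ 1. Then |s + 4| < 1 gives |s| < 5, and by the triangle inequality |2s^2 - 12s + 43| ≤ 2·5^2 + 12·5 + 43 = 153.
Hence |(2s^3 - 4s^2 - 5s + 4) + 168| ≤ 153|s + 4| < ε provided |s + 4| < ε/153.
Choosing δ = min(1, ε/153) ensures both conditions, hence |(2s^3 - 4s^2 - 5s + 4) + 168| < ε.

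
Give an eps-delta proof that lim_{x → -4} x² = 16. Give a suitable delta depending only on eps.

Fix eps > 0. We seek delta > 0 with 0 < |x + 4| < delta ⇒ |x² − 16| < eps.
Factor: x² − 16 = (x + 4)(x - 4), so |x² − 16| = |x + 4|·|x - 4|.
Impose delta ≤ 1 so that |x| < 5; then |x - 4| ≤ 9.
Hence |x² − 16| ≤ 9|x + 4|, which is < eps once |x + 4| < eps/9.
Take delta = min(1, eps/9). If 0 < |x + 4| < delta then both bounds hold and |x² − 16| ≤ 9|x + 4| < 9·(eps/9) = eps.

delta = min(1, eps/9)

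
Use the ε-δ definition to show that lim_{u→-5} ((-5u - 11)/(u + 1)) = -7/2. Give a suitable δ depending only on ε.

δ = min(2, (4/3)ε)

Let ε > 0. We want δ > 0 with 0 < |u + 5| < δ ⇒ |(-5u - 11)/(u + 1) + 7/2| < ε.
Combining over a common denominator, (-5u - 11)/(u + 1) + 7/2 = [(-5u - 11)·(-4) − 14·(u + 1)] / [(-4)·(u + 1)] = 6(u + 5) / ((-4)(u + 1)).
So |(-5u - 11)/(u + 1) + 7/2| = 6|u + 5| / (4·|u + 1|).
Require δ ≤ 2, so |u + 1| ≥ |-4| − |u + 5| > 4 − 2 = 2.
Hence |(-5u - 11)/(u + 1) + 7/2| < 6|u + 5|/(4·2) = (3/4)|u + 5|, which is < ε once |u + 5| < (4/3)ε.
Take δ = min(2, (4/3)ε). Then 0 < |u + 5| < δ forces both bounds, so |(-5u - 11)/(u + 1) + 7/2| < ε.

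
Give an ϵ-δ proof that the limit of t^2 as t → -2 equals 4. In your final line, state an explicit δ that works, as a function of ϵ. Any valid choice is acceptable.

Fix ϵ > 0. We seek δ > 0 with 0 < |t + 2| < δ ⇒ |t^2 − 4| < ϵ.
Factor: t^2 − 4 = (t + 2)(t - 2), so |t^2 − 4| = |t + 2|·|t - 2|.
Impose δ ≤ 2 so that |t| < 4; then |t - 2| ≤ 6.
Hence |t^2 − 4| ≤ 6|t + 2|, which is < ϵ once |t + 2| < ϵ/6.
Take δ = min(2, ϵ/6). If 0 < |t + 2| < δ then both bounds hold and |t^2 − 4| ≤ 6|t + 2| < 6·(ϵ/6) = ϵ.

δ = min(2, ϵ/6)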